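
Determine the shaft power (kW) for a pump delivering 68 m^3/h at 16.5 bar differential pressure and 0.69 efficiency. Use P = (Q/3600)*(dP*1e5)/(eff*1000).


Q = 68 / 3600 = 0.0188889 m^3/s
P = 0.0188889 * (16.5 * 1e5) / 0.69 / 1000 = 45.17

45.17 kW


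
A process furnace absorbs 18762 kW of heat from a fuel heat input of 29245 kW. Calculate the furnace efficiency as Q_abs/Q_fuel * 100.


Furnace efficiency = Q_absorbed / Q_fuel * 100
= 18762 / 29245 * 100 = 64.15

64.15 %


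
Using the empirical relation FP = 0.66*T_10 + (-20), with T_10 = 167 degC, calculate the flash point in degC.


FP = 0.66 * 167 + (-20) = 90.22

90.22 degC


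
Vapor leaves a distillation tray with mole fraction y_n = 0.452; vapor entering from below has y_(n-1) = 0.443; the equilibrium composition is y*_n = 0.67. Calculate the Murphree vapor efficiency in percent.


Murphree vapor efficiency: EMV = (y_n - y_(n-1)) / (y*_n - y_(n-1)) * 100
EMV = (0.452 - 0.443) / (0.67 - 0.443) * 100 = 0.009 / 0.227 * 100 = 3.965

3.965 %


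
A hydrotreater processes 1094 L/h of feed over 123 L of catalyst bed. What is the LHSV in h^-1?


LHSV = volumetric feed rate / catalyst volume
= 1094 L/h / 123 L
= 8.894 h^-1

8.894 h^-1


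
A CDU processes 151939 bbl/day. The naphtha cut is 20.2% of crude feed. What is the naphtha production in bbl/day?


Crude throughput = 151939 bbl/day
Fraction yield = 20.2%
yield = throughput * fraction / 100
yield = 151939 * 20.2 / 100 = 30691.678

30691.678 bbl/day


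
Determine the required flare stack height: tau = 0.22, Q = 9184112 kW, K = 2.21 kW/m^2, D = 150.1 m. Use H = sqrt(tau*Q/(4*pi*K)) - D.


tau*Q/(4*pi*K) = 0.22 * 9184112 / (4 * pi * 2.21) = 72754.1
sqrt(72754.1) = 269.73
H = 269.73 - 150.1 = 119.6

119.6 m


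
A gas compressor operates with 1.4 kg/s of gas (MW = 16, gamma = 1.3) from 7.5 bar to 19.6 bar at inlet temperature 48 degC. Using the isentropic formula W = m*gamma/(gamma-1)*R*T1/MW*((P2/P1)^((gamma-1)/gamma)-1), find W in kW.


Isentropic work: W = m*(gamma/(gamma-1))*(R*T1/MW)*((P2/P1)^((gamma-1)/gamma) - 1)
T1 = 48 + 273.15 = 321.15 K
Pressure ratio = 19.6 / 7.5 = 2.61333
Exponent = (1.3 - 1)/1.3 = 0.230769
(P2/P1)^exp - 1 = 2.61333^0.230769 - 1 = 0.248175
W = 1.4 * 1.3 / 0.3 * 8.314 * 321.15 / 16 * 0.248175 = 251.3

251.3 kW


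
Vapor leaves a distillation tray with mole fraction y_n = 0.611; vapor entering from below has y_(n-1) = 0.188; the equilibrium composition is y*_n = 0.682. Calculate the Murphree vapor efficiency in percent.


Murphree vapor efficiency: EMV = (y_n - y_(n-1)) / (y*_n - y_(n-1)) * 100
EMV = (0.611 - 0.188) / (0.682 - 0.188) * 100 = 0.423 / 0.494 * 100 = 85.63

85.63 %


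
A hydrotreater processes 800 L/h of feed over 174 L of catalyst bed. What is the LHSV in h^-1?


LHSV = volumetric feed rate / catalyst volume
= 800 L/h / 174 L
= 4.598 h^-1

4.598 h^-1


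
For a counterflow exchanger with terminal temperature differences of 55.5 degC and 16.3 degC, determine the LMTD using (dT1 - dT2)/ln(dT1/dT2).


LMTD = (dT1 - dT2) / ln(dT1/dT2)
= (55.5 - 16.3) / ln(55.5 / 16.3) = 39.2 / 1.22522 = 31.99

31.99 degC


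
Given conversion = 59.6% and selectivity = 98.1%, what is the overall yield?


Overall yield = conversion (%) * selectivity (%) / 100
Conversion = 59.6%, Selectivity = 98.1%
Y = 59.6 * 98.1 / 100
= 58.4676 %

58.4676 %


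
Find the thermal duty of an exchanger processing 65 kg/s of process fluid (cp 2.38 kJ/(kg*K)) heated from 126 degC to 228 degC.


Q = m_dot * cp * delta_T
delta_T = 228 - 126 = 102 K
Q = 65 * 2.38 * 102
= 154.7 * 102
= 15779.4 kW

15779.4 kW


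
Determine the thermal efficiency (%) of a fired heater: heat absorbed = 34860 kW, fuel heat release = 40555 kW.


Furnace efficiency = Q_absorbed / Q_fuel * 100
= 34860 / 40555 * 100 = 85.96

85.96 %


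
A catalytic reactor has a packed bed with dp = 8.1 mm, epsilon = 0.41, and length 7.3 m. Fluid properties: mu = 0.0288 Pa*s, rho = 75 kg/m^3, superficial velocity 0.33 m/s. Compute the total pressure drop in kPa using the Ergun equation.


dp = 8.1 mm = 0.0081 m
Viscous term = 150*0.0288*0.33*(1-0.41)^2 / (0.0081^2*0.41^3) = 109744
Inertial term = 1.75*75*0.33^2*(1-0.41) / (0.0081*0.41^3) = 15105.8
dP/L = 109744 + 15105.8 = 124850 Pa/m
dP = 124850 * 7.3 / 1000 = 911.4 kPa

911.4 kPa


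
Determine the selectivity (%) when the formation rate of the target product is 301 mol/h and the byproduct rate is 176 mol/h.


Selectivity = desired / (desired + undesired) * 100
Total products = 301 + 176 = 477 mol/h
S = 301 / 477 * 100
= 0.6310 * 100
= 63.10 %

63.10 %


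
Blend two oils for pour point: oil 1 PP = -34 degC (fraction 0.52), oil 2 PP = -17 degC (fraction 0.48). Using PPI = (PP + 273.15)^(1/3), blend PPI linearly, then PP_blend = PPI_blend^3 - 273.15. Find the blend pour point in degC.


PPI_1 = (-34 + 273.15)^(1/3) = 6.20712
PPI_2 = (-17 + 273.15)^(1/3) = 6.350844
PPI_blend = 0.52 * 6.20712 + 0.48 * 6.350844 = 6.276108
PP_blend = 6.276108^3 - 273.15 = 247.213 - 273.15 = -25.94

-25.94 degC


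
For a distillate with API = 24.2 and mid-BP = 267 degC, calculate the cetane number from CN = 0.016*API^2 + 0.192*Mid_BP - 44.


CN = 0.016 * 24.2^2 + 0.192 * 267 - 44
CN = 9.37024 + 51.264 - 44 = 16.63424

16.63424


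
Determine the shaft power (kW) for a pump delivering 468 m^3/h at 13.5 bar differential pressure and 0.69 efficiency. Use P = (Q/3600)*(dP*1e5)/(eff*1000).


Q = 468 / 3600 = 0.13 m^3/s
P = 0.13 * (13.5 * 1e5) / 0.69 / 1000 = 254.3

254.3 kW


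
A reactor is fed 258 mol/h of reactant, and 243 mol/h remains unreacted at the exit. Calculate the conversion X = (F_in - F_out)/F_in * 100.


X = (F_in - F_out) / F_in * 100
Moles reacted = 258 - 243 = 15
X = 15 / 258 * 100
= 0.05814 * 100
= 5.814 %

5.814 %


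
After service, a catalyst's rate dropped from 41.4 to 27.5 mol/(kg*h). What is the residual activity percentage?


Activity (%) = (rate_used / rate_fresh) * 100
rate_used = 27.5, rate_fresh = 41.4
= (27.5 / 41.4) * 100
= 0.6643 * 100 = 66.43

66.43 %


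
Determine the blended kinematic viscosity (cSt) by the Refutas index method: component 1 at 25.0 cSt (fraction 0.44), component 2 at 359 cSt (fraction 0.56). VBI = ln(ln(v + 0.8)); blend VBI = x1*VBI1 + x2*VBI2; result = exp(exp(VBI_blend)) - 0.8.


Refutas method: VBN_i = 14.534*ln(ln(visc_i + 0.8)) + 10.975, blended linearly by mass fraction; since VBN is linear in VBI_i = ln(ln(visc_i + 0.8)) and the fractions sum to 1, blend VBI directly: visc = exp(exp(VBI_blend)) - 0.8
VBI_1 = ln(ln(25.0 + 0.8)) = 1.17877
VBI_2 = ln(ln(359 + 0.8)) = 1.7725
VBI_blend = 0.44 * 1.17877 + 0.56 * 1.7725 = 1.51126
visc_blend = exp(exp(1.51126)) - 0.8 = 92.18

92.18 cSt


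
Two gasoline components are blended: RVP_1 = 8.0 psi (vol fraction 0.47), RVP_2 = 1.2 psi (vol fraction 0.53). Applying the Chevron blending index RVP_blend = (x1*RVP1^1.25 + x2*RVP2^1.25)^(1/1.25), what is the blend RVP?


Chevron index: RVP_blend = (sum xi*RVPi^1.25)^(1/1.25)
RVP^1.25 terms: 0.47 * 8.0^1.25 + 0.53 * 1.2^1.25 = 6.9892
RVP_blend = 6.9892^(1/1.25) = 4.737

4.737 psi


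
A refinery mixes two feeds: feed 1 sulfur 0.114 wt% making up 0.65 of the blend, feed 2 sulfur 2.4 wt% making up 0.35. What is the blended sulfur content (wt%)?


Linear sulfur blending: S_blend = x1*S1 + x2*S2
Contribution 1: 0.65 * 0.114 = 0.0741 wt%
Contribution 2: 0.35 * 2.4 = 0.84 wt%
S_blend = 0.0741 + 0.84 = 0.9141

0.9141 wt%


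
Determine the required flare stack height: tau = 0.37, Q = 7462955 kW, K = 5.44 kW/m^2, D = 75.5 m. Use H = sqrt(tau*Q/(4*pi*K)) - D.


tau*Q/(4*pi*K) = 0.37 * 7462955 / (4 * pi * 5.44) = 40392.8
sqrt(40392.8) = 200.98
H = 200.98 - 75.5 = 125.5

125.5 m


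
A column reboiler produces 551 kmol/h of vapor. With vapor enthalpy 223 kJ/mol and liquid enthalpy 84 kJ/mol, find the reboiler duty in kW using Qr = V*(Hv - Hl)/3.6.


Qr = 551 * (223 - 84) / 3.6 = 551 * 139 / 3.6 = 21270

21270 kW


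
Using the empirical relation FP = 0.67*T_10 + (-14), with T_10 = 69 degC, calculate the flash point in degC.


FP = 0.67 * 69 + (-14) = 32.23

32.23 degC


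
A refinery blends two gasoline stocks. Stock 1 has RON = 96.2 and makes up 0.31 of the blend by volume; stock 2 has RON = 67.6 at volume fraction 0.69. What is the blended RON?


Linear blending: RON_blend = sum(vi * RONi)
Contribution 1: 0.31 * 96.2 = 29.822
Contribution 2: 0.69 * 67.6 = 46.644
RON_blend = 29.822 + 46.644 = 76.466

76.466


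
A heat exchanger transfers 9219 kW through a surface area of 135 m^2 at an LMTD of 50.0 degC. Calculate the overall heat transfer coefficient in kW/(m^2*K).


From Q = U*A*LMTD, U = Q / (A * LMTD)
U = 9219 / (135 * 50.0) = 9219 / 6750 = 1.366

1.366 kW/(m^2*K)


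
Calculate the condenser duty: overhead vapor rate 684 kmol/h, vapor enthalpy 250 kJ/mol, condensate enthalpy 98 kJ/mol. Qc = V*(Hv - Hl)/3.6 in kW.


Qc = 684 * (250 - 98) / 3.6 = 684 * 152 / 3.6 = 28880

28880 kW


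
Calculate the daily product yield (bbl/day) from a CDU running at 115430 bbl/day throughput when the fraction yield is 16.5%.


Crude throughput = 115430 bbl/day
Fraction yield = 16.5%
yield = throughput * fraction / 100
yield = 115430 * 16.5 / 100 = 19045.95

19045.95 bbl/day


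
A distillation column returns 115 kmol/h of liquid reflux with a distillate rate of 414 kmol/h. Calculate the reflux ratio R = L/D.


Reflux ratio definition: R = L / D (liquid returned / distillate withdrawn)
L = 115 kmol/h, D = 414 kmol/h
R = 115 / 414 = 0.2778

0.2778


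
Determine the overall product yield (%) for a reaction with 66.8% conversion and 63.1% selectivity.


Overall yield = conversion (%) * selectivity (%) / 100
Conversion = 66.8%, Selectivity = 63.1%
Y = 66.8 * 63.1 / 100
= 42.1508 %

42.1508 %


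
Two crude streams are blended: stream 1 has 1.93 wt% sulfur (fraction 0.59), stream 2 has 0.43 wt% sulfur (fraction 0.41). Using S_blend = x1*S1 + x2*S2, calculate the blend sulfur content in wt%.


Linear sulfur blending: S_blend = x1*S1 + x2*S2
Contribution 1: 0.59 * 1.93 = 1.1387 wt%
Contribution 2: 0.41 * 0.43 = 0.1763 wt%
S_blend = 1.1387 + 0.1763 = 1.315

1.315 wt%


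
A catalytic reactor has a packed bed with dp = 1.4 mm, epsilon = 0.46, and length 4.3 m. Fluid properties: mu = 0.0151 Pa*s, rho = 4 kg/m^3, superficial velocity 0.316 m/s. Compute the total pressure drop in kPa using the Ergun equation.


dp = 1.4 mm = 0.0014 m
Viscous term = 150*0.0151*0.316*(1-0.46)^2 / (0.0014^2*0.46^3) = 1093990
Inertial term = 1.75*4*0.316^2*(1-0.46) / (0.0014*0.46^3) = 2769.9
dP/L = 1093990 + 2769.9 = 1096760 Pa/m
dP = 1096760 * 4.3 / 1000 = 4716 kPa

4716 kPa


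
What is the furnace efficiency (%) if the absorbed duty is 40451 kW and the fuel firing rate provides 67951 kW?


Furnace efficiency = Q_absorbed / Q_fuel * 100
= 40451 / 67951 * 100 = 59.53

59.53 %


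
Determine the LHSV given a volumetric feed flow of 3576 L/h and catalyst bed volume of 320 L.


LHSV = volumetric feed rate / catalyst volume
= 3576 L/h / 320 L
= 11.18 h^-1

11.18 h^-1


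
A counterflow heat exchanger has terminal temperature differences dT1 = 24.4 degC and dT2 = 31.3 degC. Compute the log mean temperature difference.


LMTD = (dT1 - dT2) / ln(dT1/dT2)
= (24.4 - 31.3) / ln(24.4 / 31.3) = -6.9 / -0.249035 = 27.71

27.71 degC


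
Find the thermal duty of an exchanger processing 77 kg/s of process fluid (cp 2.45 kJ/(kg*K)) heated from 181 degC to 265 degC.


Q = m_dot * cp * delta_T
delta_T = 265 - 181 = 84 K
Q = 77 * 2.45 * 84
= 188.65 * 84
= 15846.6 kW

15846.6 kW


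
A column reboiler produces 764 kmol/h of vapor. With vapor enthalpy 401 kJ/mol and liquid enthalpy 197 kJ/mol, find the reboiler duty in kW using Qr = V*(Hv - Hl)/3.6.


Qr = 764 * (401 - 197) / 3.6 = 764 * 204 / 3.6 = 43290

43290 kW


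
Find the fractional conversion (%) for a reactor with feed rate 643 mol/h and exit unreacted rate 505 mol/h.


X = (F_in - F_out) / F_in * 100
Moles reacted = 643 - 505 = 138
X = 138 / 643 * 100
= 0.2146 * 100
= 21.46 %

21.46 %


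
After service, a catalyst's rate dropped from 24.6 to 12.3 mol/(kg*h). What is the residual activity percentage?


Activity (%) = (rate_used / rate_fresh) * 100
rate_used = 12.3, rate_fresh = 24.6
= (12.3 / 24.6) * 100
= 0.5000 * 100 = 50.00

50.00 %


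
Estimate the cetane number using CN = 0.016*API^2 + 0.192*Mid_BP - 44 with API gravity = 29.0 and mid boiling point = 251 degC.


CN = 0.016 * 29.0^2 + 0.192 * 251 - 44
CN = 13.456 + 48.192 - 44 = 17.648

17.648


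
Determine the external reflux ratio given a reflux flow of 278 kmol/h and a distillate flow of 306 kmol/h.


Reflux ratio definition: R = L / D (liquid returned / distillate withdrawn)
L = 278 kmol/h, D = 306 kmol/h
R = 278 / 306 = 0.9085

0.9085


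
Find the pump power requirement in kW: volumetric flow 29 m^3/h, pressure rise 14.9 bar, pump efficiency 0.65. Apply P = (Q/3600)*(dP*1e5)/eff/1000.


Q = 29 / 3600 = 0.00805556 m^3/s
P = 0.00805556 * (14.9 * 1e5) / 0.65 / 1000 = 18.47

18.47 kW


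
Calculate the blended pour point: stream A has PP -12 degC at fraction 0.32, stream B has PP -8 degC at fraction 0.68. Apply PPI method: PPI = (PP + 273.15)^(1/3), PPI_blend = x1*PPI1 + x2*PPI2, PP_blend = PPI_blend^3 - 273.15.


PPI_1 = (-12 + 273.15)^(1/3) = 6.391901
PPI_2 = (-8 + 273.15)^(1/3) = 6.42437
PPI_blend = 0.32 * 6.391901 + 0.68 * 6.42437 = 6.41398
PP_blend = 6.41398^3 - 273.15 = 263.8656 - 273.15 = -9.28

-9.28 degC


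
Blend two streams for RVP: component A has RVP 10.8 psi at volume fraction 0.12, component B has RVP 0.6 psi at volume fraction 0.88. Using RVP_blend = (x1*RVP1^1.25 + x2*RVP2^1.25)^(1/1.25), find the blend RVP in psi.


Chevron index: RVP_blend = (sum xi*RVPi^1.25)^(1/1.25)
RVP^1.25 terms: 0.12 * 10.8^1.25 + 0.88 * 0.6^1.25 = 2.81412
RVP_blend = 2.81412^(1/1.25) = 2.288

2.288 psi


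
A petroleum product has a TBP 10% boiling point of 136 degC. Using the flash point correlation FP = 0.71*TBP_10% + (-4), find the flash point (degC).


FP = 0.71 * 136 + (-4) = 92.56

92.56 degC


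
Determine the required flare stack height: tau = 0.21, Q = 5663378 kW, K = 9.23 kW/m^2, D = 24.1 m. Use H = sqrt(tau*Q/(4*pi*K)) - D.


tau*Q/(4*pi*K) = 0.21 * 5663378 / (4 * pi * 9.23) = 10253.8
sqrt(10253.8) = 101.261
H = 101.261 - 24.1 = 77.16

77.16 m


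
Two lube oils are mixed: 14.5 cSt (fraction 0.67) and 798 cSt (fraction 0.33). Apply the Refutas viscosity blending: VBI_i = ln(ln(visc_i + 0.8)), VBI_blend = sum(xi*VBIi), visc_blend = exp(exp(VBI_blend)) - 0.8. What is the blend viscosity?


Refutas method: VBN_i = 14.534*ln(ln(visc_i + 0.8)) + 10.975, blended linearly by mass fraction; since VBN is linear in VBI_i = ln(ln(visc_i + 0.8)) and the fractions sum to 1, blend VBI directly: visc = exp(exp(VBI_blend)) - 0.8
VBI_1 = ln(ln(14.5 + 0.8)) = 1.00351
VBI_2 = ln(ln(798 + 0.8)) = 1.89958
VBI_blend = 0.67 * 1.00351 + 0.33 * 1.89958 = 1.29921
visc_blend = exp(exp(1.29921)) - 0.8 = 38.31

38.31 cSt


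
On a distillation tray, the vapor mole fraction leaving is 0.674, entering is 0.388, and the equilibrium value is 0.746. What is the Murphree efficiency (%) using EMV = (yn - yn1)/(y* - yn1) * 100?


Murphree vapor efficiency: EMV = (y_n - y_(n-1)) / (y*_n - y_(n-1)) * 100
EMV = (0.674 - 0.388) / (0.746 - 0.388) * 100 = 0.286 / 0.358 * 100 = 79.89

79.89 %


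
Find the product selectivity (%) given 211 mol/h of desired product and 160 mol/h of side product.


Selectivity = desired / (desired + undesired) * 100
Total products = 211 + 160 = 371 mol/h
S = 211 / 371 * 100
= 0.5687 * 100
= 56.87 %

56.87 %


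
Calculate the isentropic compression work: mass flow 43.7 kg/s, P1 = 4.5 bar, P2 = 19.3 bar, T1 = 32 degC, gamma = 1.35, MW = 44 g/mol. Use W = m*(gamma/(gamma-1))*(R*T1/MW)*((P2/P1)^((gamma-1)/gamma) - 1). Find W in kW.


Isentropic work: W = m*(gamma/(gamma-1))*(R*T1/MW)*((P2/P1)^((gamma-1)/gamma) - 1)
T1 = 32 + 273.15 = 305.15 K
Pressure ratio = 19.3 / 4.5 = 4.28889
Exponent = (1.35 - 1)/1.35 = 0.259259
(P2/P1)^exp - 1 = 4.28889^0.259259 - 1 = 0.458616
W = 43.7 * 1.35 / 0.35 * 8.314 * 305.15 / 44 * 0.458616 = 4457

4457 kW


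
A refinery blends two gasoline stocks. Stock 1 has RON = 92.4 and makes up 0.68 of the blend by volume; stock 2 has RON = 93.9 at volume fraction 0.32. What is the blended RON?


Linear blending: RON_blend = sum(vi * RONi)
Contribution 1: 0.68 * 92.4 = 62.832
Contribution 2: 0.32 * 93.9 = 30.048
RON_blend = 62.832 + 30.048 = 92.88

92.88


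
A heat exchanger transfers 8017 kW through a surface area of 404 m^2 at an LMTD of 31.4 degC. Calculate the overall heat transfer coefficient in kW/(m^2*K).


From Q = U*A*LMTD, U = Q / (A * LMTD)
U = 8017 / (404 * 31.4) = 8017 / 12685.6 = 0.6320

0.6320 kW/(m^2*K)


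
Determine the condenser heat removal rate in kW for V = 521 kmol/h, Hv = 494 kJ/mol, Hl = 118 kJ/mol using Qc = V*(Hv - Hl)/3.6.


Qc = 521 * (494 - 118) / 3.6 = 521 * 376 / 3.6 = 54420

54420 kW


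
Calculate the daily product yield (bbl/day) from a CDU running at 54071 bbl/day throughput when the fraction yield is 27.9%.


Crude throughput = 54071 bbl/day
Fraction yield = 27.9%
yield = throughput * fraction / 100
yield = 54071 * 27.9 / 100 = 15085.809

15085.809 bbl/day


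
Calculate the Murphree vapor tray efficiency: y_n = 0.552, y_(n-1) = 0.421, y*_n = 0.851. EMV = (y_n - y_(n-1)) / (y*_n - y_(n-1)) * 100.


Murphree vapor efficiency: EMV = (y_n - y_(n-1)) / (y*_n - y_(n-1)) * 100
EMV = (0.552 - 0.421) / (0.851 - 0.421) * 100 = 0.131 / 0.43 * 100 = 30.47

30.47 %


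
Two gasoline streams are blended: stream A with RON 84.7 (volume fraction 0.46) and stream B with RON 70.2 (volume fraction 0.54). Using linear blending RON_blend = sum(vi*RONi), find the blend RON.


Linear blending: RON_blend = sum(vi * RONi)
Contribution 1: 0.46 * 84.7 = 38.962
Contribution 2: 0.54 * 70.2 = 37.908
RON_blend = 38.962 + 37.908 = 76.87

76.87


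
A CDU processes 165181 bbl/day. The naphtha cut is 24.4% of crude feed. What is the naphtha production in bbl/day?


Crude throughput = 165181 bbl/day
Fraction yield = 24.4%
yield = throughput * fraction / 100
yield = 165181 * 24.4 / 100 = 40304.164

40304.164 bbl/day


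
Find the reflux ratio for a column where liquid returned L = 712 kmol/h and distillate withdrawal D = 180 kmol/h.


Reflux ratio definition: R = L / D (liquid returned / distillate withdrawn)
L = 712 kmol/h, D = 180 kmol/h
R = 712 / 180 = 3.956

3.956


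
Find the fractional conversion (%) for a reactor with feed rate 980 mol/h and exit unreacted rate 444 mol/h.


X = (F_in - F_out) / F_in * 100
Moles reacted = 980 - 444 = 536
X = 536 / 980 * 100
= 0.5469 * 100
= 54.69 %

54.69 %


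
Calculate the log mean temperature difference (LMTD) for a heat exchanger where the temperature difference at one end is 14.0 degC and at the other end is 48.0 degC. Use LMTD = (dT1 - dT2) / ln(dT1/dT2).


LMTD = (dT1 - dT2) / ln(dT1/dT2)
= (14.0 - 48.0) / ln(14.0 / 48.0) = -34 / -1.23214 = 27.59

27.59 degC


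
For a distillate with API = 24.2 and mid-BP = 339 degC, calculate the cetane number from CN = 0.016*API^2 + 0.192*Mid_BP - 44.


CN = 0.016 * 24.2^2 + 0.192 * 339 - 44
CN = 9.37024 + 65.088 - 44 = 30.45824

30.45824


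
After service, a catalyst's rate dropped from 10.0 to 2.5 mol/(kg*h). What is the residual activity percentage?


Activity (%) = (rate_used / rate_fresh) * 100
rate_used = 2.5, rate_fresh = 10.0
= (2.5 / 10.0) * 100
= 0.2500 * 100 = 25.00

25.00 %


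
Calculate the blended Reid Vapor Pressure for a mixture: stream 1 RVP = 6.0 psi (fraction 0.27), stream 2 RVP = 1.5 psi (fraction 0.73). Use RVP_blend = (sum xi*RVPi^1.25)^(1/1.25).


Chevron index: RVP_blend = (sum xi*RVPi^1.25)^(1/1.25)
RVP^1.25 terms: 0.27 * 6.0^1.25 + 0.73 * 1.5^1.25 = 3.74725
RVP_blend = 3.74725^(1/1.25) = 2.877

2.877 psi


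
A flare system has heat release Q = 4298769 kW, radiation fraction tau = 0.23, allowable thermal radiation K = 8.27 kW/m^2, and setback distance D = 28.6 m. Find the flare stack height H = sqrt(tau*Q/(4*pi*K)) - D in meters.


tau*Q/(4*pi*K) = 0.23 * 4298769 / (4 * pi * 8.27) = 9513.86
sqrt(9513.86) = 97.539
H = 97.539 - 28.6 = 68.94

68.94 m


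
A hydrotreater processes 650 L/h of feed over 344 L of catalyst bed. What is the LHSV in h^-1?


LHSV = volumetric feed rate / catalyst volume
= 650 L/h / 344 L
= 1.890 h^-1

1.890 h^-1


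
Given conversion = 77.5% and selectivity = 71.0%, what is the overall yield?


Overall yield = conversion (%) * selectivity (%) / 100
Conversion = 77.5%, Selectivity = 71.0%
Y = 77.5 * 71.0 / 100
= 55.025 %

55.025 %


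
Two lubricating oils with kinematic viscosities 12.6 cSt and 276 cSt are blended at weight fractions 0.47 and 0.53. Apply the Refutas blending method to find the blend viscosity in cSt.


Refutas method: VBN_i = 14.534*ln(ln(visc_i + 0.8)) + 10.975, blended linearly by mass fraction; since VBN is linear in VBI_i = ln(ln(visc_i + 0.8)) and the fractions sum to 1, blend VBI directly: visc = exp(exp(VBI_blend)) - 0.8
VBI_1 = ln(ln(12.6 + 0.8)) = 0.953685
VBI_2 = ln(ln(276 + 0.8)) = 1.72692
VBI_blend = 0.47 * 0.953685 + 0.53 * 1.72692 = 1.3635
visc_blend = exp(exp(1.3635)) - 0.8 = 49.09

49.09 cSt


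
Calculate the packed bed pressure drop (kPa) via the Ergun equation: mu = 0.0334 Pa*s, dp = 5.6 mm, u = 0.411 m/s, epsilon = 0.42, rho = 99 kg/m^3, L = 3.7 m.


dp = 5.6 mm = 0.0056 m
Viscous term = 150*0.0334*0.411*(1-0.42)^2 / (0.0056^2*0.42^3) = 298134
Inertial term = 1.75*99*0.411^2*(1-0.42) / (0.0056*0.42^3) = 40911.8
dP/L = 298134 + 40911.8 = 339046 Pa/m
dP = 339046 * 3.7 / 1000 = 1254 kPa

1254 kPa


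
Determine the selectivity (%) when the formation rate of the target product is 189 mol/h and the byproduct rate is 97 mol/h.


Selectivity = desired / (desired + undesired) * 100
Total products = 189 + 97 = 286 mol/h
S = 189 / 286 * 100
= 0.6608 * 100
= 66.08 %

66.08 %


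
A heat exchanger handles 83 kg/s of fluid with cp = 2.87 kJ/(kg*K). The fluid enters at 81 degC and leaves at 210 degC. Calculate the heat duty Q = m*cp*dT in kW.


Q = m_dot * cp * delta_T
delta_T = 210 - 81 = 129 K
Q = 83 * 2.87 * 129
= 238.21 * 129
= 30729.09 kW

30729.09 kW


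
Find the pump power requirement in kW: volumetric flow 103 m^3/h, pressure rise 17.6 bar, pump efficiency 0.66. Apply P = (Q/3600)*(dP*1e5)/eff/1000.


Q = 103 / 3600 = 0.0286111 m^3/s
P = 0.0286111 * (17.6 * 1e5) / 0.66 / 1000 = 76.30

76.30 kW


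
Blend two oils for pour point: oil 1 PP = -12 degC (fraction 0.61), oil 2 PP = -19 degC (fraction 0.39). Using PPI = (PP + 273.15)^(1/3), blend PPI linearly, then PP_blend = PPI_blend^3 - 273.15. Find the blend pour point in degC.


PPI_1 = (-12 + 273.15)^(1/3) = 6.391901
PPI_2 = (-19 + 273.15)^(1/3) = 6.334272
PPI_blend = 0.61 * 6.391901 + 0.39 * 6.334272 = 6.369426
PP_blend = 6.369426^3 - 273.15 = 258.405 - 273.15 = -14.75

-14.75 degC


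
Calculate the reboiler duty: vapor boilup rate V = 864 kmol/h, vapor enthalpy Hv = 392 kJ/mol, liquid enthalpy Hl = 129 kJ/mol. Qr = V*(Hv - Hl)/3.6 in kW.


Qr = 864 * (392 - 129) / 3.6 = 864 * 263 / 3.6 = 63120

63120 kW


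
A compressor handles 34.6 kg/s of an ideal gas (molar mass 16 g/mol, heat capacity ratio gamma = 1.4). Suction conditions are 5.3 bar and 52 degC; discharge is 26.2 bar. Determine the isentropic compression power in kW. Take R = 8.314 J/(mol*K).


Isentropic work: W = m*(gamma/(gamma-1))*(R*T1/MW)*((P2/P1)^((gamma-1)/gamma) - 1)
T1 = 52 + 273.15 = 325.15 K
Pressure ratio = 26.2 / 5.3 = 4.9434
Exponent = (1.4 - 1)/1.4 = 0.285714
(P2/P1)^exp - 1 = 4.9434^0.285714 - 1 = 0.578676
W = 34.6 * 1.4 / 0.4 * 8.314 * 325.15 / 16 * 0.578676 = 11840

11840 kW


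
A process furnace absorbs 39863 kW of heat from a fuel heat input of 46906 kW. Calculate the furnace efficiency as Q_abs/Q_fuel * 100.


Furnace efficiency = Q_absorbed / Q_fuel * 100
= 39863 / 46906 * 100 = 84.98

84.98 %


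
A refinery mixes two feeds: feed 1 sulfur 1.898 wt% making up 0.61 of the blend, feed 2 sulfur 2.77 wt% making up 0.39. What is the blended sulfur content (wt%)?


Linear sulfur blending: S_blend = x1*S1 + x2*S2
Contribution 1: 0.61 * 1.898 = 1.15778 wt%
Contribution 2: 0.39 * 2.77 = 1.0803 wt%
S_blend = 1.15778 + 1.0803 = 2.23808

2.23808 wt%


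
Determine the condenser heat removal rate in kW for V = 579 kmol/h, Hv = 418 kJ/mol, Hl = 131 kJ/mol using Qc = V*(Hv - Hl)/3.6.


Qc = 579 * (418 - 131) / 3.6 = 579 * 287 / 3.6 = 46160

46160 kW


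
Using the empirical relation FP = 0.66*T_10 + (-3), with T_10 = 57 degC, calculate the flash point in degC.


FP = 0.66 * 57 + (-3) = 34.62

34.62 degC


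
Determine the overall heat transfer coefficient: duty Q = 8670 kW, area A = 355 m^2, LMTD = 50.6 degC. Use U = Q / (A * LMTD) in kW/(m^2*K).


From Q = U*A*LMTD, U = Q / (A * LMTD)
U = 8670 / (355 * 50.6) = 8670 / 17963 = 0.4827

0.4827 kW/(m^2*K)


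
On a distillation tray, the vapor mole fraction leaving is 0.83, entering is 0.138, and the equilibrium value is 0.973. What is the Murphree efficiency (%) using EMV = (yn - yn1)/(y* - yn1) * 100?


Murphree vapor efficiency: EMV = (y_n - y_(n-1)) / (y*_n - y_(n-1)) * 100
EMV = (0.83 - 0.138) / (0.973 - 0.138) * 100 = 0.692 / 0.835 * 100 = 82.87

82.87 %


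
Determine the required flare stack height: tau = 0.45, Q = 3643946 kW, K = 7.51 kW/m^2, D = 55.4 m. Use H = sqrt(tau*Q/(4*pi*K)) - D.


tau*Q/(4*pi*K) = 0.45 * 3643946 / (4 * pi * 7.51) = 17375.4
sqrt(17375.4) = 131.816
H = 131.816 - 55.4 = 76.42

76.42 m


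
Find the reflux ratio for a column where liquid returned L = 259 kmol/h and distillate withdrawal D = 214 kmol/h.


Reflux ratio definition: R = L / D (liquid returned / distillate withdrawn)
L = 259 kmol/h, D = 214 kmol/h
R = 259 / 214 = 1.210

1.210


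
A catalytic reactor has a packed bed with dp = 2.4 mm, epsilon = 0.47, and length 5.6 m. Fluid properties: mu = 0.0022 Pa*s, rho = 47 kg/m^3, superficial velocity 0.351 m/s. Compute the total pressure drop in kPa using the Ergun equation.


dp = 2.4 mm = 0.0024 m
Viscous term = 150*0.0022*0.351*(1-0.47)^2 / (0.0024^2*0.47^3) = 54407.2
Inertial term = 1.75*47*0.351^2*(1-0.47) / (0.0024*0.47^3) = 21553.7
dP/L = 54407.2 + 21553.7 = 75960.9 Pa/m
dP = 75960.9 * 5.6 / 1000 = 425.4 kPa

425.4 kPa


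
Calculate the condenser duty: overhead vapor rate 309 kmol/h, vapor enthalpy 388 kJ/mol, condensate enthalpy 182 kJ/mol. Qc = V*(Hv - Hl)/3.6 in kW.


Qc = 309 * (388 - 182) / 3.6 = 309 * 206 / 3.6 = 17680

17680 kW


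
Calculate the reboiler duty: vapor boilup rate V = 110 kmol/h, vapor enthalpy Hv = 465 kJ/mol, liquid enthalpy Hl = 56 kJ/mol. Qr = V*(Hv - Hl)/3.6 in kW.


Qr = 110 * (465 - 56) / 3.6 = 110 * 409 / 3.6 = 12500

12500 kW


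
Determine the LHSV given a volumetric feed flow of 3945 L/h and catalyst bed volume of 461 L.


LHSV = volumetric feed rate / catalyst volume
= 3945 L/h / 461 L
= 8.557 h^-1

8.557 h^-1


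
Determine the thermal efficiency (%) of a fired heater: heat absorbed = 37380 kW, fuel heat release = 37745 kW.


Furnace efficiency = Q_absorbed / Q_fuel * 100
= 37380 / 37745 * 100 = 99.03

99.03 %


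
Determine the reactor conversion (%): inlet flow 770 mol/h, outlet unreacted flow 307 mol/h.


X = (F_in - F_out) / F_in * 100
Moles reacted = 770 - 307 = 463
X = 463 / 770 * 100
= 0.6013 * 100
= 60.13 %

60.13 %


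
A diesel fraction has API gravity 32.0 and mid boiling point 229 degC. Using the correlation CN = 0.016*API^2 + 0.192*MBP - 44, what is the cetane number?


CN = 0.016 * 32.0^2 + 0.192 * 229 - 44
CN = 16.384 + 43.968 - 44 = 16.352

16.352


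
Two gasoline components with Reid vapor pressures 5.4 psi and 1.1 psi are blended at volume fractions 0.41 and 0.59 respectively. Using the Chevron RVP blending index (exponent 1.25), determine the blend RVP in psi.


Chevron index: RVP_blend = (sum xi*RVPi^1.25)^(1/1.25)
RVP^1.25 terms: 0.41 * 5.4^1.25 + 0.59 * 1.1^1.25 = 4.03967
RVP_blend = 4.03967^(1/1.25) = 3.055

3.055 psi


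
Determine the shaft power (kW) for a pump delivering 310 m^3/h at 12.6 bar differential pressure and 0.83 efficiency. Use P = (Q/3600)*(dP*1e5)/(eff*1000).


Q = 310 / 3600 = 0.0861111 m^3/s
P = 0.0861111 * (12.6 * 1e5) / 0.83 / 1000 = 130.7

130.7 kW


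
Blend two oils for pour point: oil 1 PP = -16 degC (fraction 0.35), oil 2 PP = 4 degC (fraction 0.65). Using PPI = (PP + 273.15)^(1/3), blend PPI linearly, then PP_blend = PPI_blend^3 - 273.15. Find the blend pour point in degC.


PPI_1 = (-16 + 273.15)^(1/3) = 6.359098
PPI_2 = (4 + 273.15)^(1/3) = 6.51986
PPI_blend = 0.35 * 6.359098 + 0.65 * 6.51986 = 6.463593
PP_blend = 6.463593^3 - 273.15 = 270.0362 - 273.15 = -3.11

-3.11 degC


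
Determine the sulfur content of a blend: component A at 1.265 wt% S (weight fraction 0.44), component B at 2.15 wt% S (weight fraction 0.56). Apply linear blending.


Linear sulfur blending: S_blend = x1*S1 + x2*S2
Contribution 1: 0.44 * 1.265 = 0.5566 wt%
Contribution 2: 0.56 * 2.15 = 1.204 wt%
S_blend = 0.5566 + 1.204 = 1.7606

1.7606 wt%


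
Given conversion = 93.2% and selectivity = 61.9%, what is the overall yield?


Overall yield = conversion (%) * selectivity (%) / 100
Conversion = 93.2%, Selectivity = 61.9%
Y = 93.2 * 61.9 / 100
= 57.6908 %

57.6908 %


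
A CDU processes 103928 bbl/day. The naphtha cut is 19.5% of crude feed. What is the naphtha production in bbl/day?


Crude throughput = 103928 bbl/day
Fraction yield = 19.5%
yield = throughput * fraction / 100
yield = 103928 * 19.5 / 100 = 20265.96

20265.96 bbl/day


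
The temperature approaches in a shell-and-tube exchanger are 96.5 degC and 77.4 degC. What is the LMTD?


LMTD = (dT1 - dT2) / ln(dT1/dT2)
= (96.5 - 77.4) / ln(96.5 / 77.4) = 19.1 / 0.220556 = 86.60

86.60 degC


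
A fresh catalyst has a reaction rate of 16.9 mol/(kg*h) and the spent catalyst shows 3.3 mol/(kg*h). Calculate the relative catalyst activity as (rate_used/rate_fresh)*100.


Activity (%) = (rate_used / rate_fresh) * 100
rate_used = 3.3, rate_fresh = 16.9
= (3.3 / 16.9) * 100
= 0.1953 * 100 = 19.53

19.53 %


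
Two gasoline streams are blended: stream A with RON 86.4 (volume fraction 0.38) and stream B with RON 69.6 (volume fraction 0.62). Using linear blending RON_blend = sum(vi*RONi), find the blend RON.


Linear blending: RON_blend = sum(vi * RONi)
Contribution 1: 0.38 * 86.4 = 32.832
Contribution 2: 0.62 * 69.6 = 43.152
RON_blend = 32.832 + 43.152 = 75.984

75.984


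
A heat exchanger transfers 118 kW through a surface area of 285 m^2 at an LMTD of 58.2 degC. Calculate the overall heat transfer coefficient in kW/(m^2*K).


From Q = U*A*LMTD, U = Q / (A * LMTD)
U = 118 / (285 * 58.2) = 118 / 16587 = 0.007114

0.007114 kW/(m^2*K)


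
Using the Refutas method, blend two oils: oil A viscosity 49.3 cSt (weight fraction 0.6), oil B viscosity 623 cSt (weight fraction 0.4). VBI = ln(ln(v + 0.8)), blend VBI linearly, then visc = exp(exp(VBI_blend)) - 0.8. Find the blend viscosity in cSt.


Refutas method: VBN_i = 14.534*ln(ln(visc_i + 0.8)) + 10.975, blended linearly by mass fraction; since VBN is linear in VBI_i = ln(ln(visc_i + 0.8)) and the fractions sum to 1, blend VBI directly: visc = exp(exp(VBI_blend)) - 0.8
VBI_1 = ln(ln(49.3 + 0.8)) = 1.36457
VBI_2 = ln(ln(623 + 0.8)) = 1.86188
VBI_blend = 0.6 * 1.36457 + 0.4 * 1.86188 = 1.56349
visc_blend = exp(exp(1.56349)) - 0.8 = 117.8

117.8 cSt


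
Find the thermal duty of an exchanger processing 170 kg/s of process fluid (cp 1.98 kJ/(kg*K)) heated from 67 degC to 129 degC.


Q = m_dot * cp * delta_T
delta_T = 129 - 67 = 62 K
Q = 170 * 1.98 * 62
= 336.6 * 62
= 20869.2 kW

20869.2 kW


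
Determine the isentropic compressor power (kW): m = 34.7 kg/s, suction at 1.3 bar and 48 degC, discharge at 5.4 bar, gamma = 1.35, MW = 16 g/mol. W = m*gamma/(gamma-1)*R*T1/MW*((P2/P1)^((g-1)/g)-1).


Isentropic work: W = m*(gamma/(gamma-1))*(R*T1/MW)*((P2/P1)^((gamma-1)/gamma) - 1)
T1 = 48 + 273.15 = 321.15 K
Pressure ratio = 5.4 / 1.3 = 4.15385
Exponent = (1.35 - 1)/1.35 = 0.259259
(P2/P1)^exp - 1 = 4.15385^0.259259 - 1 = 0.446568
W = 34.7 * 1.35 / 0.35 * 8.314 * 321.15 / 16 * 0.446568 = 9974

9974 kW


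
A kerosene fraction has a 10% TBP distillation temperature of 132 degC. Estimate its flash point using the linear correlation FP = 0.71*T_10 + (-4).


FP = 0.71 * 132 + (-4) = 89.72

89.72 degC


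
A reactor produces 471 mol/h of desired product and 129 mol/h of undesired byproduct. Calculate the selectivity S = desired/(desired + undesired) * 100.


Selectivity = desired / (desired + undesired) * 100
Total products = 471 + 129 = 600 mol/h
S = 471 / 600 * 100
= 0.7850 * 100
= 78.50 %

78.50 %


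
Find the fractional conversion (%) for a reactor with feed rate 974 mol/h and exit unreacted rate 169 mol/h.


X = (F_in - F_out) / F_in * 100
Moles reacted = 974 - 169 = 805
X = 805 / 974 * 100
= 0.8265 * 100
= 82.65 %

82.65 %


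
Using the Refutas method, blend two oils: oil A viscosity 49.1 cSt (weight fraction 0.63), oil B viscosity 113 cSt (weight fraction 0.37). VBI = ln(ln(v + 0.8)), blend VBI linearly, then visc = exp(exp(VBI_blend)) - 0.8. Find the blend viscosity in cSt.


Refutas method: VBN_i = 14.534*ln(ln(visc_i + 0.8)) + 10.975, blended linearly by mass fraction; since VBN is linear in VBI_i = ln(ln(visc_i + 0.8)) and the fractions sum to 1, blend VBI directly: visc = exp(exp(VBI_blend)) - 0.8
VBI_1 = ln(ln(49.1 + 0.8)) = 1.36354
VBI_2 = ln(ln(113 + 0.8)) = 1.55486
VBI_blend = 0.63 * 1.36354 + 0.37 * 1.55486 = 1.43433
visc_blend = exp(exp(1.43433)) - 0.8 = 65.68

65.68 cSt


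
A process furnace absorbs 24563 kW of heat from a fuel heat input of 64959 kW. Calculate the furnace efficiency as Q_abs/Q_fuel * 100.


Furnace efficiency = Q_absorbed / Q_fuel * 100
= 24563 / 64959 * 100 = 37.81

37.81 %


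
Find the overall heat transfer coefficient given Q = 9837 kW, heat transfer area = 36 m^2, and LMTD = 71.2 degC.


From Q = U*A*LMTD, U = Q / (A * LMTD)
U = 9837 / (36 * 71.2) = 9837 / 2563.2 = 3.838

3.838 kW/(m^2*K)


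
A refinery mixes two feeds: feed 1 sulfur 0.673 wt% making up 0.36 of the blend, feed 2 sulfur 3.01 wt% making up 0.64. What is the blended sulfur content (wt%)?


Linear sulfur blending: S_blend = x1*S1 + x2*S2
Contribution 1: 0.36 * 0.673 = 0.24228 wt%
Contribution 2: 0.64 * 3.01 = 1.9264 wt%
S_blend = 0.24228 + 1.9264 = 2.16868

2.16868 wt%


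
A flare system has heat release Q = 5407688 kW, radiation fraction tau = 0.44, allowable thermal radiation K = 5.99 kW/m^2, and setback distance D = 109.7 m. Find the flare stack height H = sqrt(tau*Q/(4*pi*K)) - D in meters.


tau*Q/(4*pi*K) = 0.44 * 5407688 / (4 * pi * 5.99) = 31610.2
sqrt(31610.2) = 177.793
H = 177.793 - 109.7 = 68.09

68.09 m


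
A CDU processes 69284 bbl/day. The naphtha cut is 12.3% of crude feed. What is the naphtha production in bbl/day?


Crude throughput = 69284 bbl/day
Fraction yield = 12.3%
yield = throughput * fraction / 100
yield = 69284 * 12.3 / 100 = 8521.932

8521.932 bbl/day


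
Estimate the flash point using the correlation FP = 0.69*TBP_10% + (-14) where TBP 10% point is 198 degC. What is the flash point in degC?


FP = 0.69 * 198 + (-14) = 122.62

122.62 degC


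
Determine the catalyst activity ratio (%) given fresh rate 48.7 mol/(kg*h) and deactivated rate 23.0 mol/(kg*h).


Activity (%) = (rate_used / rate_fresh) * 100
rate_used = 23.0, rate_fresh = 48.7
= (23.0 / 48.7) * 100
= 0.4723 * 100 = 47.23

47.23 %


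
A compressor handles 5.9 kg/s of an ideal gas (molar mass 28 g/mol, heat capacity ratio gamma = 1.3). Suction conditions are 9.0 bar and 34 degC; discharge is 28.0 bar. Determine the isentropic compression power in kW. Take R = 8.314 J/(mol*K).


Isentropic work: W = m*(gamma/(gamma-1))*(R*T1/MW)*((P2/P1)^((gamma-1)/gamma) - 1)
T1 = 34 + 273.15 = 307.15 K
Pressure ratio = 28.0 / 9.0 = 3.11111
Exponent = (1.3 - 1)/1.3 = 0.230769
(P2/P1)^exp - 1 = 3.11111^0.230769 - 1 = 0.29942
W = 5.9 * 1.3 / 0.3 * 8.314 * 307.15 / 28 * 0.29942 = 698.2

698.2 kW


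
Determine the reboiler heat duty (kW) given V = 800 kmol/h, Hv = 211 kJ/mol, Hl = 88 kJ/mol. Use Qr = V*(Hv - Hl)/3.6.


Qr = 800 * (211 - 88) / 3.6 = 800 * 123 / 3.6 = 27330

27330 kW


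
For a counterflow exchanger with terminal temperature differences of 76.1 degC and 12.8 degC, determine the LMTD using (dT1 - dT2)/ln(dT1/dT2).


LMTD = (dT1 - dT2) / ln(dT1/dT2)
= (76.1 - 12.8) / ln(76.1 / 12.8) = 63.3 / 1.7826 = 35.51

35.51 degC


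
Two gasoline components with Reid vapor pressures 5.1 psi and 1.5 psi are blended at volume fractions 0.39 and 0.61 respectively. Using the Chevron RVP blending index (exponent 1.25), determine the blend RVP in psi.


Chevron index: RVP_blend = (sum xi*RVPi^1.25)^(1/1.25)
RVP^1.25 terms: 0.39 * 5.1^1.25 + 0.61 * 1.5^1.25 = 4.00162
RVP_blend = 4.00162^(1/1.25) = 3.032

3.032 psi


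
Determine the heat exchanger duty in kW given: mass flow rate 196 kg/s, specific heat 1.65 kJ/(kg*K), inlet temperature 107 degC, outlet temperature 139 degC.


Q = m_dot * cp * delta_T
delta_T = 139 - 107 = 32 K
Q = 196 * 1.65 * 32
= 323.4 * 32
= 10348.8 kW

10348.8 kW


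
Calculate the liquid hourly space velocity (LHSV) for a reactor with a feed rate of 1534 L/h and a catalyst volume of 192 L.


LHSV = volumetric feed rate / catalyst volume
= 1534 L/h / 192 L
= 7.990 h^-1

7.990 h^-1


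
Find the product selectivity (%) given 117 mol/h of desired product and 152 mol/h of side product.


Selectivity = desired / (desired + undesired) * 100
Total products = 117 + 152 = 269 mol/h
S = 117 / 269 * 100
= 0.4349 * 100
= 43.49 %

43.49 %


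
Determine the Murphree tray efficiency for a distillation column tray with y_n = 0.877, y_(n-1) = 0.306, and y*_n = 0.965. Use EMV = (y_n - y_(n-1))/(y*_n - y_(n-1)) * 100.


Murphree vapor efficiency: EMV = (y_n - y_(n-1)) / (y*_n - y_(n-1)) * 100
EMV = (0.877 - 0.306) / (0.965 - 0.306) * 100 = 0.571 / 0.659 * 100 = 86.65

86.65 %


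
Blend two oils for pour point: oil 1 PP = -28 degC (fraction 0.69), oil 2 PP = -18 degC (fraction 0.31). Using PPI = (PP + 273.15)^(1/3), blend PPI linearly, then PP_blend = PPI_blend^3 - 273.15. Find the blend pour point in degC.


PPI_1 = (-28 + 273.15)^(1/3) = 6.258601
PPI_2 = (-18 + 273.15)^(1/3) = 6.342569
PPI_blend = 0.69 * 6.258601 + 0.31 * 6.342569 = 6.284631
PP_blend = 6.284631^3 - 273.15 = 248.2215 - 273.15 = -24.93

-24.93 degC


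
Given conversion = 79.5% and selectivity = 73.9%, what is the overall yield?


Overall yield = conversion (%) * selectivity (%) / 100
Conversion = 79.5%, Selectivity = 73.9%
Y = 79.5 * 73.9 / 100
= 58.7505 %

58.7505 %


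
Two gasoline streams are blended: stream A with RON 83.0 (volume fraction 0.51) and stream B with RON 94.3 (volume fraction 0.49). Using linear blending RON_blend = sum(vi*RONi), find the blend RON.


Linear blending: RON_blend = sum(vi * RONi)
Contribution 1: 0.51 * 83.0 = 42.33
Contribution 2: 0.49 * 94.3 = 46.207
RON_blend = 42.33 + 46.207 = 88.537

88.537


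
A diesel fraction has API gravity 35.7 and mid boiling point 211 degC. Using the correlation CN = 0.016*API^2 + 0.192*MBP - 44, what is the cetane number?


CN = 0.016 * 35.7^2 + 0.192 * 211 - 44
CN = 20.39184 + 40.512 - 44 = 16.90384

16.90384


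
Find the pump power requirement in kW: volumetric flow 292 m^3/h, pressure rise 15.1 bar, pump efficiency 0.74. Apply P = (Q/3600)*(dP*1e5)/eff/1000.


Q = 292 / 3600 = 0.0811111 m^3/s
P = 0.0811111 * (15.1 * 1e5) / 0.74 / 1000 = 165.5

165.5 kW


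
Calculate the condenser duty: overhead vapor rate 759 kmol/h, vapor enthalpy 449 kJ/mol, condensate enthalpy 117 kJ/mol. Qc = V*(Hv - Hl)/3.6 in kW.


Qc = 759 * (449 - 117) / 3.6 = 759 * 332 / 3.6 = 70000

70000 kW
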